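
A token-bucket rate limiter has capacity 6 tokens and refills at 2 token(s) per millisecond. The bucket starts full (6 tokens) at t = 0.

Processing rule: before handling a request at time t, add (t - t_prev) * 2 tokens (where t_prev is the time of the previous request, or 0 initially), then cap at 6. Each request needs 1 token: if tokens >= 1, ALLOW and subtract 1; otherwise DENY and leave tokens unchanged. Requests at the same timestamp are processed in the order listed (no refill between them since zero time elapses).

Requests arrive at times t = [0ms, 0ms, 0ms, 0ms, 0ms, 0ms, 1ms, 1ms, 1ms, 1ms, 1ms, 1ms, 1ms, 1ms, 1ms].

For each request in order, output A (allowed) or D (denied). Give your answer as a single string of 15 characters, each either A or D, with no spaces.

Answer: AAAAAAAADDDDDDD

Derivation:
Simulating step by step:
  req#1 t=0ms: ALLOW
  req#2 t=0ms: ALLOW
  req#3 t=0ms: ALLOW
  req#4 t=0ms: ALLOW
  req#5 t=0ms: ALLOW
  req#6 t=0ms: ALLOW
  req#7 t=1ms: ALLOW
  req#8 t=1ms: ALLOW
  req#9 t=1ms: DENY
  req#10 t=1ms: DENY
  req#11 t=1ms: DENY
  req#12 t=1ms: DENY
  req#13 t=1ms: DENY
  req#14 t=1ms: DENY
  req#15 t=1ms: DENY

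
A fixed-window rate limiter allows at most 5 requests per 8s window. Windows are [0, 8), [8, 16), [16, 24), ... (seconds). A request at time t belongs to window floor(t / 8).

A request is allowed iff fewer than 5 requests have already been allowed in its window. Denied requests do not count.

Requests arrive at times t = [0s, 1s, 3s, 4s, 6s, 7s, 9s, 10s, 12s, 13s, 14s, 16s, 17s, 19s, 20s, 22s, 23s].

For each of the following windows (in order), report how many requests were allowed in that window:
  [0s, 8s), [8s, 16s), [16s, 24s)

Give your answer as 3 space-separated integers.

Answer: 5 5 5

Derivation:
Processing requests:
  req#1 t=0s (window 0): ALLOW
  req#2 t=1s (window 0): ALLOW
  req#3 t=3s (window 0): ALLOW
  req#4 t=4s (window 0): ALLOW
  req#5 t=6s (window 0): ALLOW
  req#6 t=7s (window 0): DENY
  req#7 t=9s (window 1): ALLOW
  req#8 t=10s (window 1): ALLOW
  req#9 t=12s (window 1): ALLOW
  req#10 t=13s (window 1): ALLOW
  req#11 t=14s (window 1): ALLOW
  req#12 t=16s (window 2): ALLOW
  req#13 t=17s (window 2): ALLOW
  req#14 t=19s (window 2): ALLOW
  req#15 t=20s (window 2): ALLOW
  req#16 t=22s (window 2): ALLOW
  req#17 t=23s (window 2): DENY

Allowed counts by window: 5 5 5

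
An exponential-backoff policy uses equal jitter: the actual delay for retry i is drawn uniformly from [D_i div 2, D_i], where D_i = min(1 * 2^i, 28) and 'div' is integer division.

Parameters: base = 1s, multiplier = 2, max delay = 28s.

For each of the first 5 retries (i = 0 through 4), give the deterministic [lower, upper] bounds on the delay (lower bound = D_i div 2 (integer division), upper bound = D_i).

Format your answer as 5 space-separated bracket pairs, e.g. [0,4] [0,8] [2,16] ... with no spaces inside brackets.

Computing bounds per retry:
  i=0: D_i=min(1*2^0,28)=1, bounds=[0,1]
  i=1: D_i=min(1*2^1,28)=2, bounds=[1,2]
  i=2: D_i=min(1*2^2,28)=4, bounds=[2,4]
  i=3: D_i=min(1*2^3,28)=8, bounds=[4,8]
  i=4: D_i=min(1*2^4,28)=16, bounds=[8,16]

Answer: [0,1] [1,2] [2,4] [4,8] [8,16]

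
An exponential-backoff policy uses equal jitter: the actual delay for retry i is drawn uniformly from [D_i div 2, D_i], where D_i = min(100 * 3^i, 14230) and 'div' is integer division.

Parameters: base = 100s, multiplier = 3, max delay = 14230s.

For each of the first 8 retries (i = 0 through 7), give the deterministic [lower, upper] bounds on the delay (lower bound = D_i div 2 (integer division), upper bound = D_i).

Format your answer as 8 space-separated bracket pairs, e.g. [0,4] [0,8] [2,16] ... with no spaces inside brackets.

Computing bounds per retry:
  i=0: D_i=min(100*3^0,14230)=100, bounds=[50,100]
  i=1: D_i=min(100*3^1,14230)=300, bounds=[150,300]
  i=2: D_i=min(100*3^2,14230)=900, bounds=[450,900]
  i=3: D_i=min(100*3^3,14230)=2700, bounds=[1350,2700]
  i=4: D_i=min(100*3^4,14230)=8100, bounds=[4050,8100]
  i=5: D_i=min(100*3^5,14230)=14230, bounds=[7115,14230]
  i=6: D_i=min(100*3^6,14230)=14230, bounds=[7115,14230]
  i=7: D_i=min(100*3^7,14230)=14230, bounds=[7115,14230]

Answer: [50,100] [150,300] [450,900] [1350,2700] [4050,8100] [7115,14230] [7115,14230] [7115,14230]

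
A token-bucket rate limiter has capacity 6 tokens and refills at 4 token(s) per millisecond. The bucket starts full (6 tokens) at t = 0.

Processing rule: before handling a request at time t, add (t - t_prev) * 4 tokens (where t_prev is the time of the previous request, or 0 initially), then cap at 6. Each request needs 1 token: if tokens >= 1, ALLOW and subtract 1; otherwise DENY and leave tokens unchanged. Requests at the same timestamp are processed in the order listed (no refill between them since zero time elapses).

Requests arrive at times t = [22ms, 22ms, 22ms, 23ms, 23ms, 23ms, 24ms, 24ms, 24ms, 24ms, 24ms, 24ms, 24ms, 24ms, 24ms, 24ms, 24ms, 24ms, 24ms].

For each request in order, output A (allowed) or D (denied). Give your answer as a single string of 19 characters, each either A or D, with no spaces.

Answer: AAAAAAAAAAAADDDDDDD

Derivation:
Simulating step by step:
  req#1 t=22ms: ALLOW
  req#2 t=22ms: ALLOW
  req#3 t=22ms: ALLOW
  req#4 t=23ms: ALLOW
  req#5 t=23ms: ALLOW
  req#6 t=23ms: ALLOW
  req#7 t=24ms: ALLOW
  req#8 t=24ms: ALLOW
  req#9 t=24ms: ALLOW
  req#10 t=24ms: ALLOW
  req#11 t=24ms: ALLOW
  req#12 t=24ms: ALLOW
  req#13 t=24ms: DENY
  req#14 t=24ms: DENY
  req#15 t=24ms: DENY
  req#16 t=24ms: DENY
  req#17 t=24ms: DENY
  req#18 t=24ms: DENY
  req#19 t=24ms: DENY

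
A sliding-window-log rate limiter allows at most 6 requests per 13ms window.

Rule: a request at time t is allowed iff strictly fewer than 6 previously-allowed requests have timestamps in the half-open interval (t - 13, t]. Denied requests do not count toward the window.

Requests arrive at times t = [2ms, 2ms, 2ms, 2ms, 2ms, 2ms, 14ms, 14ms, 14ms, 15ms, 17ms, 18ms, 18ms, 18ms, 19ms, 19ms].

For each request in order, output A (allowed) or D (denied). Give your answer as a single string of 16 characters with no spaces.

Tracking allowed requests in the window:
  req#1 t=2ms: ALLOW
  req#2 t=2ms: ALLOW
  req#3 t=2ms: ALLOW
  req#4 t=2ms: ALLOW
  req#5 t=2ms: ALLOW
  req#6 t=2ms: ALLOW
  req#7 t=14ms: DENY
  req#8 t=14ms: DENY
  req#9 t=14ms: DENY
  req#10 t=15ms: ALLOW
  req#11 t=17ms: ALLOW
  req#12 t=18ms: ALLOW
  req#13 t=18ms: ALLOW
  req#14 t=18ms: ALLOW
  req#15 t=19ms: ALLOW
  req#16 t=19ms: DENY

Answer: AAAAAADDDAAAAAAD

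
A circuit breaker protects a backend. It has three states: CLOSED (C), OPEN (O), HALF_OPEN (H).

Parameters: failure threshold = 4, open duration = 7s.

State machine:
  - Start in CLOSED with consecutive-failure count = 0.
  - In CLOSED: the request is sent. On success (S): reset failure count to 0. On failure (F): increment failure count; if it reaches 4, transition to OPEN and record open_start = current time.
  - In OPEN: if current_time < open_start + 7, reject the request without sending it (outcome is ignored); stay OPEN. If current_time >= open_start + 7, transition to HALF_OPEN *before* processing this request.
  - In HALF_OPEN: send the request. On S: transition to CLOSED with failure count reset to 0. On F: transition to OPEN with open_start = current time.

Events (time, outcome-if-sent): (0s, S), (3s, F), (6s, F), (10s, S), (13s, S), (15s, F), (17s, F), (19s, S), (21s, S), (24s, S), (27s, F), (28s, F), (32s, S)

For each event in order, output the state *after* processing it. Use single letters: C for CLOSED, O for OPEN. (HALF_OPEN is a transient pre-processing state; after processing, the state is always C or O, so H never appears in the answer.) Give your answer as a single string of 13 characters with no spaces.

Answer: CCCCCCCCCCCCC

Derivation:
State after each event:
  event#1 t=0s outcome=S: state=CLOSED
  event#2 t=3s outcome=F: state=CLOSED
  event#3 t=6s outcome=F: state=CLOSED
  event#4 t=10s outcome=S: state=CLOSED
  event#5 t=13s outcome=S: state=CLOSED
  event#6 t=15s outcome=F: state=CLOSED
  event#7 t=17s outcome=F: state=CLOSED
  event#8 t=19s outcome=S: state=CLOSED
  event#9 t=21s outcome=S: state=CLOSED
  event#10 t=24s outcome=S: state=CLOSED
  event#11 t=27s outcome=F: state=CLOSED
  event#12 t=28s outcome=F: state=CLOSED
  event#13 t=32s outcome=S: state=CLOSED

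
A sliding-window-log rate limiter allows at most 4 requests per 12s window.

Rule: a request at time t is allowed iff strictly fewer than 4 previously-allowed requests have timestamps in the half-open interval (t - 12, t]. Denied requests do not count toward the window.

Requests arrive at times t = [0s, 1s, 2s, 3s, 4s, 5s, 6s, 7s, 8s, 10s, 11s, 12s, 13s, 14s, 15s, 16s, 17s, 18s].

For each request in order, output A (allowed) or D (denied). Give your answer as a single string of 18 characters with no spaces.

Answer: AAAADDDDDDDAAAADDD

Derivation:
Tracking allowed requests in the window:
  req#1 t=0s: ALLOW
  req#2 t=1s: ALLOW
  req#3 t=2s: ALLOW
  req#4 t=3s: ALLOW
  req#5 t=4s: DENY
  req#6 t=5s: DENY
  req#7 t=6s: DENY
  req#8 t=7s: DENY
  req#9 t=8s: DENY
  req#10 t=10s: DENY
  req#11 t=11s: DENY
  req#12 t=12s: ALLOW
  req#13 t=13s: ALLOW
  req#14 t=14s: ALLOW
  req#15 t=15s: ALLOW
  req#16 t=16s: DENY
  req#17 t=17s: DENY
  req#18 t=18s: DENY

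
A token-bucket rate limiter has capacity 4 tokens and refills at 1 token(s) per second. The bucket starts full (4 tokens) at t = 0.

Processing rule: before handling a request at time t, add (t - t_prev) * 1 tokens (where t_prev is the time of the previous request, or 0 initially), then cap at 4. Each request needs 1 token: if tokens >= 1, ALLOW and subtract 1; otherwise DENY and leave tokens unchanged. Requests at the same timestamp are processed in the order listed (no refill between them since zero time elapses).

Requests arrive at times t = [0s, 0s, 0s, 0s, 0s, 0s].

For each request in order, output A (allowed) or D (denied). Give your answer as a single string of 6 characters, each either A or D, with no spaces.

Answer: AAAADD

Derivation:
Simulating step by step:
  req#1 t=0s: ALLOW
  req#2 t=0s: ALLOW
  req#3 t=0s: ALLOW
  req#4 t=0s: ALLOW
  req#5 t=0s: DENY
  req#6 t=0s: DENY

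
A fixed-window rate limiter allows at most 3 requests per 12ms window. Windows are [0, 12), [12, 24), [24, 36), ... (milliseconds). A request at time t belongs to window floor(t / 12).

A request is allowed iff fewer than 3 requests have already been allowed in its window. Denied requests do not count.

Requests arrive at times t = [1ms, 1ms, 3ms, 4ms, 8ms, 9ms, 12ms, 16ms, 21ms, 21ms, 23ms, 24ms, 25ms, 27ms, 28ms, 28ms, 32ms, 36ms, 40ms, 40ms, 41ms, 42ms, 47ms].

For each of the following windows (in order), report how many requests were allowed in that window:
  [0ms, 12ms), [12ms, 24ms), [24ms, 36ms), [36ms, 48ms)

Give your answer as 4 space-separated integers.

Answer: 3 3 3 3

Derivation:
Processing requests:
  req#1 t=1ms (window 0): ALLOW
  req#2 t=1ms (window 0): ALLOW
  req#3 t=3ms (window 0): ALLOW
  req#4 t=4ms (window 0): DENY
  req#5 t=8ms (window 0): DENY
  req#6 t=9ms (window 0): DENY
  req#7 t=12ms (window 1): ALLOW
  req#8 t=16ms (window 1): ALLOW
  req#9 t=21ms (window 1): ALLOW
  req#10 t=21ms (window 1): DENY
  req#11 t=23ms (window 1): DENY
  req#12 t=24ms (window 2): ALLOW
  req#13 t=25ms (window 2): ALLOW
  req#14 t=27ms (window 2): ALLOW
  req#15 t=28ms (window 2): DENY
  req#16 t=28ms (window 2): DENY
  req#17 t=32ms (window 2): DENY
  req#18 t=36ms (window 3): ALLOW
  req#19 t=40ms (window 3): ALLOW
  req#20 t=40ms (window 3): ALLOW
  req#21 t=41ms (window 3): DENY
  req#22 t=42ms (window 3): DENY
  req#23 t=47ms (window 3): DENY

Allowed counts by window: 3 3 3 3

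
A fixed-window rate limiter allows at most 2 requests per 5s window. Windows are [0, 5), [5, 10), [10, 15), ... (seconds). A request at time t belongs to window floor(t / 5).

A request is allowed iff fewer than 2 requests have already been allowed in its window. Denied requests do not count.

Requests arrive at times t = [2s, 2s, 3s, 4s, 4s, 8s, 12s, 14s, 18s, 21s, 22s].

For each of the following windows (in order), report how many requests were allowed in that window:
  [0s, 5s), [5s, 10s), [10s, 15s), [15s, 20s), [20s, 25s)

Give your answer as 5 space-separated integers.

Processing requests:
  req#1 t=2s (window 0): ALLOW
  req#2 t=2s (window 0): ALLOW
  req#3 t=3s (window 0): DENY
  req#4 t=4s (window 0): DENY
  req#5 t=4s (window 0): DENY
  req#6 t=8s (window 1): ALLOW
  req#7 t=12s (window 2): ALLOW
  req#8 t=14s (window 2): ALLOW
  req#9 t=18s (window 3): ALLOW
  req#10 t=21s (window 4): ALLOW
  req#11 t=22s (window 4): ALLOW

Allowed counts by window: 2 1 2 1 2

Answer: 2 1 2 1 2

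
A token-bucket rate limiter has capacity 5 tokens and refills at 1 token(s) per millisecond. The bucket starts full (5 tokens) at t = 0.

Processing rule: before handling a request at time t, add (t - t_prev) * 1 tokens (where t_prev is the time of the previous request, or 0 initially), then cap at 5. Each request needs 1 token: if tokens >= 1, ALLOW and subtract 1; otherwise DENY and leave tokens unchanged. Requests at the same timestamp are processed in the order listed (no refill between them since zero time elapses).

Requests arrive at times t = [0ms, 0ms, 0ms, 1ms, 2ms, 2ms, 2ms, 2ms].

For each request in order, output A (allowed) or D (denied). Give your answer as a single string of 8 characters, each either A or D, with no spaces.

Simulating step by step:
  req#1 t=0ms: ALLOW
  req#2 t=0ms: ALLOW
  req#3 t=0ms: ALLOW
  req#4 t=1ms: ALLOW
  req#5 t=2ms: ALLOW
  req#6 t=2ms: ALLOW
  req#7 t=2ms: ALLOW
  req#8 t=2ms: DENY

Answer: AAAAAAAD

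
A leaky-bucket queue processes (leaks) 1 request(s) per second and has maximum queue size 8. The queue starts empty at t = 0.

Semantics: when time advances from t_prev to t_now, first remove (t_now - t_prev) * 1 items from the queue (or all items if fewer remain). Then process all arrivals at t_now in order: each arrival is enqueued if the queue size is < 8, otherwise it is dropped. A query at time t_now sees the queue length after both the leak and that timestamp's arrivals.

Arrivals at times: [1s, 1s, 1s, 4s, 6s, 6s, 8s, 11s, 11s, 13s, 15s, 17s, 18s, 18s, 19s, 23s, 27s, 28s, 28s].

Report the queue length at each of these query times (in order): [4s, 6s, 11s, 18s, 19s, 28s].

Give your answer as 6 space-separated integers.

Queue lengths at query times:
  query t=4s: backlog = 1
  query t=6s: backlog = 2
  query t=11s: backlog = 2
  query t=18s: backlog = 2
  query t=19s: backlog = 2
  query t=28s: backlog = 2

Answer: 1 2 2 2 2 2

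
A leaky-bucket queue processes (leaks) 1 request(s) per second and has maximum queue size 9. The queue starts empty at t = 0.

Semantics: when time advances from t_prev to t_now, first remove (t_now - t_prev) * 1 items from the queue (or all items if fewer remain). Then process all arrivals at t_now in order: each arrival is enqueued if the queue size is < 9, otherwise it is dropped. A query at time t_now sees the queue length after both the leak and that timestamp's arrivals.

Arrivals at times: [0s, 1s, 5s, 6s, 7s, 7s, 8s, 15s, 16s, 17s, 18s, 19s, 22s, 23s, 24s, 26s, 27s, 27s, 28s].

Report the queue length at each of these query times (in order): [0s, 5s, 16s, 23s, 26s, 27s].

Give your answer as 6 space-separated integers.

Answer: 1 1 1 1 1 2

Derivation:
Queue lengths at query times:
  query t=0s: backlog = 1
  query t=5s: backlog = 1
  query t=16s: backlog = 1
  query t=23s: backlog = 1
  query t=26s: backlog = 1
  query t=27s: backlog = 2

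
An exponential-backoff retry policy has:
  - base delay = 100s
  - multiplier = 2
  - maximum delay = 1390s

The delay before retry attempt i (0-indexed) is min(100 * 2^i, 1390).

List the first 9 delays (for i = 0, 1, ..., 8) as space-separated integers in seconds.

Answer: 100 200 400 800 1390 1390 1390 1390 1390

Derivation:
Computing each delay:
  i=0: min(100*2^0, 1390) = 100
  i=1: min(100*2^1, 1390) = 200
  i=2: min(100*2^2, 1390) = 400
  i=3: min(100*2^3, 1390) = 800
  i=4: min(100*2^4, 1390) = 1390
  i=5: min(100*2^5, 1390) = 1390
  i=6: min(100*2^6, 1390) = 1390
  i=7: min(100*2^7, 1390) = 1390
  i=8: min(100*2^8, 1390) = 1390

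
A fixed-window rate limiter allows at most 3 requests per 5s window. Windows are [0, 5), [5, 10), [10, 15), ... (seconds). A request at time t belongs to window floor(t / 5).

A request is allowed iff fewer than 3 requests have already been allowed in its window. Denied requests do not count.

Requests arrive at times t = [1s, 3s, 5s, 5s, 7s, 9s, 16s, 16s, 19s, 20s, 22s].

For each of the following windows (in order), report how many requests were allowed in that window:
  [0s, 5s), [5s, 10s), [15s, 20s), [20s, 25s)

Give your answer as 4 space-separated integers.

Processing requests:
  req#1 t=1s (window 0): ALLOW
  req#2 t=3s (window 0): ALLOW
  req#3 t=5s (window 1): ALLOW
  req#4 t=5s (window 1): ALLOW
  req#5 t=7s (window 1): ALLOW
  req#6 t=9s (window 1): DENY
  req#7 t=16s (window 3): ALLOW
  req#8 t=16s (window 3): ALLOW
  req#9 t=19s (window 3): ALLOW
  req#10 t=20s (window 4): ALLOW
  req#11 t=22s (window 4): ALLOW

Allowed counts by window: 2 3 3 2

Answer: 2 3 3 2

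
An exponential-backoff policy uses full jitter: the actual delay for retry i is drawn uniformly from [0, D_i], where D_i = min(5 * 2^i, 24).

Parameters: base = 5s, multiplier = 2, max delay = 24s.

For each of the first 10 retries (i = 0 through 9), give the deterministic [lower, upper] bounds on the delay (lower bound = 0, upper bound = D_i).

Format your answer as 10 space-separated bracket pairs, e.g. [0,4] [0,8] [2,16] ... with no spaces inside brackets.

Computing bounds per retry:
  i=0: D_i=min(5*2^0,24)=5, bounds=[0,5]
  i=1: D_i=min(5*2^1,24)=10, bounds=[0,10]
  i=2: D_i=min(5*2^2,24)=20, bounds=[0,20]
  i=3: D_i=min(5*2^3,24)=24, bounds=[0,24]
  i=4: D_i=min(5*2^4,24)=24, bounds=[0,24]
  i=5: D_i=min(5*2^5,24)=24, bounds=[0,24]
  i=6: D_i=min(5*2^6,24)=24, bounds=[0,24]
  i=7: D_i=min(5*2^7,24)=24, bounds=[0,24]
  i=8: D_i=min(5*2^8,24)=24, bounds=[0,24]
  i=9: D_i=min(5*2^9,24)=24, bounds=[0,24]

Answer: [0,5] [0,10] [0,20] [0,24] [0,24] [0,24] [0,24] [0,24] [0,24] [0,24]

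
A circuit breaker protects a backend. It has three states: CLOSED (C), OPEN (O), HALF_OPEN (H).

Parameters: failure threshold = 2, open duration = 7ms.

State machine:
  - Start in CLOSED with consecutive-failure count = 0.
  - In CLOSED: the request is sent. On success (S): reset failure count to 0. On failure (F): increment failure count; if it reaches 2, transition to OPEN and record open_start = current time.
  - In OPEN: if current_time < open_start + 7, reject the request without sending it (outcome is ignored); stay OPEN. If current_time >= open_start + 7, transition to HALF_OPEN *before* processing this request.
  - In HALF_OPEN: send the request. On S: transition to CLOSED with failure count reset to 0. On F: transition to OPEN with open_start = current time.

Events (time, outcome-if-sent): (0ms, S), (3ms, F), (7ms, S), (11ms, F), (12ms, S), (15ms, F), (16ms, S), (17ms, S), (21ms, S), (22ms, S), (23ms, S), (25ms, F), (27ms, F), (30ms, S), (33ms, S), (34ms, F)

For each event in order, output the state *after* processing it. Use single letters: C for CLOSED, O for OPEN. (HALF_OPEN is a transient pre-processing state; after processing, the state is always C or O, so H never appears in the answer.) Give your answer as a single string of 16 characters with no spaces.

State after each event:
  event#1 t=0ms outcome=S: state=CLOSED
  event#2 t=3ms outcome=F: state=CLOSED
  event#3 t=7ms outcome=S: state=CLOSED
  event#4 t=11ms outcome=F: state=CLOSED
  event#5 t=12ms outcome=S: state=CLOSED
  event#6 t=15ms outcome=F: state=CLOSED
  event#7 t=16ms outcome=S: state=CLOSED
  event#8 t=17ms outcome=S: state=CLOSED
  event#9 t=21ms outcome=S: state=CLOSED
  event#10 t=22ms outcome=S: state=CLOSED
  event#11 t=23ms outcome=S: state=CLOSED
  event#12 t=25ms outcome=F: state=CLOSED
  event#13 t=27ms outcome=F: state=OPEN
  event#14 t=30ms outcome=S: state=OPEN
  event#15 t=33ms outcome=S: state=OPEN
  event#16 t=34ms outcome=F: state=OPEN

Answer: CCCCCCCCCCCCOOOO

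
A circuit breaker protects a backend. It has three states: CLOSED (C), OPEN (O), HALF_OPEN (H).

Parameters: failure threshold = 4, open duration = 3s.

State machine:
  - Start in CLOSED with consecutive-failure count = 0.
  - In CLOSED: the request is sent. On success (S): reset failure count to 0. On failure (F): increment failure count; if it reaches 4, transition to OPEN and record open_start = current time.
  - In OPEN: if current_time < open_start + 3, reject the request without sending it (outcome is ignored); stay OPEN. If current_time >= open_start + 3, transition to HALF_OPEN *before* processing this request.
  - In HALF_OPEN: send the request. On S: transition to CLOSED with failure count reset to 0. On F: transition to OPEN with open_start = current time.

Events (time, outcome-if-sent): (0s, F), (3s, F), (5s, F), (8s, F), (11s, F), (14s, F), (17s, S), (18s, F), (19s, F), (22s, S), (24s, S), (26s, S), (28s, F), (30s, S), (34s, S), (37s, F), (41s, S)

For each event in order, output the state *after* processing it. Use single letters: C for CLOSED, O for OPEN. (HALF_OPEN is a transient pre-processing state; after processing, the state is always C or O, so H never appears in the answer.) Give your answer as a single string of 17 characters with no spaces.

Answer: CCCOOOCCCCCCCCCCC

Derivation:
State after each event:
  event#1 t=0s outcome=F: state=CLOSED
  event#2 t=3s outcome=F: state=CLOSED
  event#3 t=5s outcome=F: state=CLOSED
  event#4 t=8s outcome=F: state=OPEN
  event#5 t=11s outcome=F: state=OPEN
  event#6 t=14s outcome=F: state=OPEN
  event#7 t=17s outcome=S: state=CLOSED
  event#8 t=18s outcome=F: state=CLOSED
  event#9 t=19s outcome=F: state=CLOSED
  event#10 t=22s outcome=S: state=CLOSED
  event#11 t=24s outcome=S: state=CLOSED
  event#12 t=26s outcome=S: state=CLOSED
  event#13 t=28s outcome=F: state=CLOSED
  event#14 t=30s outcome=S: state=CLOSED
  event#15 t=34s outcome=S: state=CLOSED
  event#16 t=37s outcome=F: state=CLOSED
  event#17 t=41s outcome=S: state=CLOSED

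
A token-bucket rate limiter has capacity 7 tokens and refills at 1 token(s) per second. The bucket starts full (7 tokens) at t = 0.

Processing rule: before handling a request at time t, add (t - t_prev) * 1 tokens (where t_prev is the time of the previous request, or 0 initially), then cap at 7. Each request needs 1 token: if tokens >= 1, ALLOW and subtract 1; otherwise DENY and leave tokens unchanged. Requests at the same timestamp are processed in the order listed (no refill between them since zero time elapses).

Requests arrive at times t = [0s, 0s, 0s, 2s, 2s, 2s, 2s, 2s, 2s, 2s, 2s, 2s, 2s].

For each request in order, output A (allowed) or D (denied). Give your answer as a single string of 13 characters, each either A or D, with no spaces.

Simulating step by step:
  req#1 t=0s: ALLOW
  req#2 t=0s: ALLOW
  req#3 t=0s: ALLOW
  req#4 t=2s: ALLOW
  req#5 t=2s: ALLOW
  req#6 t=2s: ALLOW
  req#7 t=2s: ALLOW
  req#8 t=2s: ALLOW
  req#9 t=2s: ALLOW
  req#10 t=2s: DENY
  req#11 t=2s: DENY
  req#12 t=2s: DENY
  req#13 t=2s: DENY

Answer: AAAAAAAAADDDD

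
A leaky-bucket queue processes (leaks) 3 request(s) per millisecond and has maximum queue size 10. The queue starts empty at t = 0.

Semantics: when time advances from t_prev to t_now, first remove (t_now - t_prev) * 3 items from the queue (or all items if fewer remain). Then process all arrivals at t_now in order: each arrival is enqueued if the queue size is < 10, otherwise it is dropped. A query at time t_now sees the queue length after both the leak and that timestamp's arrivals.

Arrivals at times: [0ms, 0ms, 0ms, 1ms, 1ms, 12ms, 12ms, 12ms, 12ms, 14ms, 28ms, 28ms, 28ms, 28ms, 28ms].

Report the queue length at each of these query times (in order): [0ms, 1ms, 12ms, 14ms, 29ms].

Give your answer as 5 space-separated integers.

Answer: 3 2 4 1 2

Derivation:
Queue lengths at query times:
  query t=0ms: backlog = 3
  query t=1ms: backlog = 2
  query t=12ms: backlog = 4
  query t=14ms: backlog = 1
  query t=29ms: backlog = 2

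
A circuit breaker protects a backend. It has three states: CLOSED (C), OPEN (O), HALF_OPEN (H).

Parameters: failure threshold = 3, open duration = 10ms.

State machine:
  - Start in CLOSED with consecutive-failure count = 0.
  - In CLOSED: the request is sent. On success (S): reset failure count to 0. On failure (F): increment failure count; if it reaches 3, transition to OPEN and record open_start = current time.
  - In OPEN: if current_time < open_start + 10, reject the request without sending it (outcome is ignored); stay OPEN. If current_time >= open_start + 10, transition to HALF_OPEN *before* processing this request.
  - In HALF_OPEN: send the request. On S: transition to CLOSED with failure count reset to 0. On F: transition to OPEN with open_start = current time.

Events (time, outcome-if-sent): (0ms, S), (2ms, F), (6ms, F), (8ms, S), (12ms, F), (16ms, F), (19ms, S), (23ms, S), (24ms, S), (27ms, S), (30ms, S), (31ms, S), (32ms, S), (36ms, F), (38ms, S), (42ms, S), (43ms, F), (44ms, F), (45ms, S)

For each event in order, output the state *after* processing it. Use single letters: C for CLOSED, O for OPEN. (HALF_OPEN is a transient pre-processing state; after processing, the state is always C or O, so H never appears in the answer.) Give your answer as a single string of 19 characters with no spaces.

State after each event:
  event#1 t=0ms outcome=S: state=CLOSED
  event#2 t=2ms outcome=F: state=CLOSED
  event#3 t=6ms outcome=F: state=CLOSED
  event#4 t=8ms outcome=S: state=CLOSED
  event#5 t=12ms outcome=F: state=CLOSED
  event#6 t=16ms outcome=F: state=CLOSED
  event#7 t=19ms outcome=S: state=CLOSED
  event#8 t=23ms outcome=S: state=CLOSED
  event#9 t=24ms outcome=S: state=CLOSED
  event#10 t=27ms outcome=S: state=CLOSED
  event#11 t=30ms outcome=S: state=CLOSED
  event#12 t=31ms outcome=S: state=CLOSED
  event#13 t=32ms outcome=S: state=CLOSED
  event#14 t=36ms outcome=F: state=CLOSED
  event#15 t=38ms outcome=S: state=CLOSED
  event#16 t=42ms outcome=S: state=CLOSED
  event#17 t=43ms outcome=F: state=CLOSED
  event#18 t=44ms outcome=F: state=CLOSED
  event#19 t=45ms outcome=S: state=CLOSED

Answer: CCCCCCCCCCCCCCCCCCC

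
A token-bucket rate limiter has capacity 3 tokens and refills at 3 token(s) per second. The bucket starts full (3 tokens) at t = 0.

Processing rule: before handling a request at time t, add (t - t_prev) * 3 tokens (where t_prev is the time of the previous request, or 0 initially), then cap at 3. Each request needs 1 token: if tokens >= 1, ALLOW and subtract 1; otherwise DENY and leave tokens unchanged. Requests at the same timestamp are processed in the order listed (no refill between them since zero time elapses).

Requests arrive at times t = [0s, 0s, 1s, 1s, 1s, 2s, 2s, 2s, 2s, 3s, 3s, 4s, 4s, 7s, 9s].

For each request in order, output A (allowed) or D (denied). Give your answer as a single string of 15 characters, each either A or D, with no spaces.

Answer: AAAAAAAADAAAAAA

Derivation:
Simulating step by step:
  req#1 t=0s: ALLOW
  req#2 t=0s: ALLOW
  req#3 t=1s: ALLOW
  req#4 t=1s: ALLOW
  req#5 t=1s: ALLOW
  req#6 t=2s: ALLOW
  req#7 t=2s: ALLOW
  req#8 t=2s: ALLOW
  req#9 t=2s: DENY
  req#10 t=3s: ALLOW
  req#11 t=3s: ALLOW
  req#12 t=4s: ALLOW
  req#13 t=4s: ALLOW
  req#14 t=7s: ALLOW
  req#15 t=9s: ALLOW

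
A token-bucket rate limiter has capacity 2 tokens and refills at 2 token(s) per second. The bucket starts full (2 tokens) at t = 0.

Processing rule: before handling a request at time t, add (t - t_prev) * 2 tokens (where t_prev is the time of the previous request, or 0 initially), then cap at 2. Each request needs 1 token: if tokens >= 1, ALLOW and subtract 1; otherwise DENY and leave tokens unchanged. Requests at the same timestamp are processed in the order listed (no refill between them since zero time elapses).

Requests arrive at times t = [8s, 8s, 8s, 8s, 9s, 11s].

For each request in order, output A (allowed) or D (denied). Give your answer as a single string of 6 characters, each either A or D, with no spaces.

Simulating step by step:
  req#1 t=8s: ALLOW
  req#2 t=8s: ALLOW
  req#3 t=8s: DENY
  req#4 t=8s: DENY
  req#5 t=9s: ALLOW
  req#6 t=11s: ALLOW

Answer: AADDAA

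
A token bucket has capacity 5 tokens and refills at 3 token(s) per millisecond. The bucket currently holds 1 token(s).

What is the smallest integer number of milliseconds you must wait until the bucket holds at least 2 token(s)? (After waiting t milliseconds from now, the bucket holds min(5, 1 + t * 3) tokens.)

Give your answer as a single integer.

Need 1 + t * 3 >= 2, so t >= 1/3.
Smallest integer t = ceil(1/3) = 1.

Answer: 1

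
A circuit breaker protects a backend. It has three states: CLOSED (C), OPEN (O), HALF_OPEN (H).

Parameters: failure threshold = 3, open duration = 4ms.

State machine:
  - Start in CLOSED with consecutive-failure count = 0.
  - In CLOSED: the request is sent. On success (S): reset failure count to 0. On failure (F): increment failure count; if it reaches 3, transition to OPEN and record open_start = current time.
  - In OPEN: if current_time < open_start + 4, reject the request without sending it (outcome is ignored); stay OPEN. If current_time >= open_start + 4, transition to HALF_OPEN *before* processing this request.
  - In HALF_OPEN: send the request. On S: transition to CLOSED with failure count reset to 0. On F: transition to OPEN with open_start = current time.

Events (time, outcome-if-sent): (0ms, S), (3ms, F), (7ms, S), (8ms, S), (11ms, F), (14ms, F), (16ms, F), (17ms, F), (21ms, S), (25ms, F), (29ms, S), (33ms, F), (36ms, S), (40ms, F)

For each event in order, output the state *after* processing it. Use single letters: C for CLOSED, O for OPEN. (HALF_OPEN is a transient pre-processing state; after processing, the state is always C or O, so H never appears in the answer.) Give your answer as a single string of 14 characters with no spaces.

State after each event:
  event#1 t=0ms outcome=S: state=CLOSED
  event#2 t=3ms outcome=F: state=CLOSED
  event#3 t=7ms outcome=S: state=CLOSED
  event#4 t=8ms outcome=S: state=CLOSED
  event#5 t=11ms outcome=F: state=CLOSED
  event#6 t=14ms outcome=F: state=CLOSED
  event#7 t=16ms outcome=F: state=OPEN
  event#8 t=17ms outcome=F: state=OPEN
  event#9 t=21ms outcome=S: state=CLOSED
  event#10 t=25ms outcome=F: state=CLOSED
  event#11 t=29ms outcome=S: state=CLOSED
  event#12 t=33ms outcome=F: state=CLOSED
  event#13 t=36ms outcome=S: state=CLOSED
  event#14 t=40ms outcome=F: state=CLOSED

Answer: CCCCCCOOCCCCCC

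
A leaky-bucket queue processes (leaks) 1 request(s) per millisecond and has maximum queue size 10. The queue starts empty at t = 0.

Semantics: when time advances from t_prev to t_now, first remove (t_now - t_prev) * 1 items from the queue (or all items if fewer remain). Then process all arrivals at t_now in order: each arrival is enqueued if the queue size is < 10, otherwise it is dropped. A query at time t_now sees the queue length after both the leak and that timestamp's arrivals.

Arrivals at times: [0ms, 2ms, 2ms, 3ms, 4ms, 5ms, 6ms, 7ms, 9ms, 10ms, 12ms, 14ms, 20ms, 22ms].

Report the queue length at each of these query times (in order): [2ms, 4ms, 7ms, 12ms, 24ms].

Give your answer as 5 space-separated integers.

Queue lengths at query times:
  query t=2ms: backlog = 2
  query t=4ms: backlog = 2
  query t=7ms: backlog = 2
  query t=12ms: backlog = 1
  query t=24ms: backlog = 0

Answer: 2 2 2 1 0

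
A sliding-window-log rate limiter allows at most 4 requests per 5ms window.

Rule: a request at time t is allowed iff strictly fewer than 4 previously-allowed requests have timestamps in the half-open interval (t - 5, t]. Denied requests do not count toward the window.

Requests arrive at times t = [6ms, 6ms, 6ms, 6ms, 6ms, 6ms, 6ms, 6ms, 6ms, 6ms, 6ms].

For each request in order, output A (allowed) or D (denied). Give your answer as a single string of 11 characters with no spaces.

Answer: AAAADDDDDDD

Derivation:
Tracking allowed requests in the window:
  req#1 t=6ms: ALLOW
  req#2 t=6ms: ALLOW
  req#3 t=6ms: ALLOW
  req#4 t=6ms: ALLOW
  req#5 t=6ms: DENY
  req#6 t=6ms: DENY
  req#7 t=6ms: DENY
  req#8 t=6ms: DENY
  req#9 t=6ms: DENY
  req#10 t=6ms: DENY
  req#11 t=6ms: DENY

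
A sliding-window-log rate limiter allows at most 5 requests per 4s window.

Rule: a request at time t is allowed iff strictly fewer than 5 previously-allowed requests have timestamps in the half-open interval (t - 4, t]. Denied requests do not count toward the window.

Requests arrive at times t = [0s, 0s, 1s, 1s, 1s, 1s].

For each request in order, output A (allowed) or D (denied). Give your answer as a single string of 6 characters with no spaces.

Tracking allowed requests in the window:
  req#1 t=0s: ALLOW
  req#2 t=0s: ALLOW
  req#3 t=1s: ALLOW
  req#4 t=1s: ALLOW
  req#5 t=1s: ALLOW
  req#6 t=1s: DENY

Answer: AAAAAD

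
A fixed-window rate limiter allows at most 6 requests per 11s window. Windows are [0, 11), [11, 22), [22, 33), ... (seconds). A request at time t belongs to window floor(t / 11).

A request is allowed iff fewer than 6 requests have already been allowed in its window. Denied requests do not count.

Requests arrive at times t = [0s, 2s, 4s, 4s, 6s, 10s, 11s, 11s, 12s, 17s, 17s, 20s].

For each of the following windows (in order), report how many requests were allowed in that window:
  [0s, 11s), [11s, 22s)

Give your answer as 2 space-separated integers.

Processing requests:
  req#1 t=0s (window 0): ALLOW
  req#2 t=2s (window 0): ALLOW
  req#3 t=4s (window 0): ALLOW
  req#4 t=4s (window 0): ALLOW
  req#5 t=6s (window 0): ALLOW
  req#6 t=10s (window 0): ALLOW
  req#7 t=11s (window 1): ALLOW
  req#8 t=11s (window 1): ALLOW
  req#9 t=12s (window 1): ALLOW
  req#10 t=17s (window 1): ALLOW
  req#11 t=17s (window 1): ALLOW
  req#12 t=20s (window 1): ALLOW

Allowed counts by window: 6 6

Answer: 6 6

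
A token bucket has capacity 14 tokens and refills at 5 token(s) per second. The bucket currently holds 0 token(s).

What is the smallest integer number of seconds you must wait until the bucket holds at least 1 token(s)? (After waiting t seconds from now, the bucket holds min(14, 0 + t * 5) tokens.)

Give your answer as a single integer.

Need 0 + t * 5 >= 1, so t >= 1/5.
Smallest integer t = ceil(1/5) = 1.

Answer: 1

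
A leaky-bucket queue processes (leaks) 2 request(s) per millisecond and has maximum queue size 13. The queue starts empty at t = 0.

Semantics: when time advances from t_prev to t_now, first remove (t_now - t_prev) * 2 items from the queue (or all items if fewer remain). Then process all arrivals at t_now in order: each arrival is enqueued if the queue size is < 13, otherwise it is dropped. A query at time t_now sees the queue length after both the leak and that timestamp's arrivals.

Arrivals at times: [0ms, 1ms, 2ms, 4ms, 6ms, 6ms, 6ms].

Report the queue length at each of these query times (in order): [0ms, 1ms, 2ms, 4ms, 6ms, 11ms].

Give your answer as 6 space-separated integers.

Queue lengths at query times:
  query t=0ms: backlog = 1
  query t=1ms: backlog = 1
  query t=2ms: backlog = 1
  query t=4ms: backlog = 1
  query t=6ms: backlog = 3
  query t=11ms: backlog = 0

Answer: 1 1 1 1 3 0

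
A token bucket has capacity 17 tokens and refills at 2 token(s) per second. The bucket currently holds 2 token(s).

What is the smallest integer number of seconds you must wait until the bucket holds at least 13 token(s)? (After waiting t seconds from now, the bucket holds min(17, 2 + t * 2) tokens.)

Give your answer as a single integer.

Answer: 6

Derivation:
Need 2 + t * 2 >= 13, so t >= 11/2.
Smallest integer t = ceil(11/2) = 6.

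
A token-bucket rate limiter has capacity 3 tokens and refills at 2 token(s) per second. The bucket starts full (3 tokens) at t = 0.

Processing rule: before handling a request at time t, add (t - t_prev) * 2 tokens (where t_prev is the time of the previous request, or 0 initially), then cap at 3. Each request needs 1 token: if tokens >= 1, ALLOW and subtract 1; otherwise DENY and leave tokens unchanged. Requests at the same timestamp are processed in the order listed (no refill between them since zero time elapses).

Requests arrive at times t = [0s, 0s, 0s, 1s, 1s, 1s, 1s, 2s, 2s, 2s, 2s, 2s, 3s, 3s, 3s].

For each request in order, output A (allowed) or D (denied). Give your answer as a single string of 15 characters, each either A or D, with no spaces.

Simulating step by step:
  req#1 t=0s: ALLOW
  req#2 t=0s: ALLOW
  req#3 t=0s: ALLOW
  req#4 t=1s: ALLOW
  req#5 t=1s: ALLOW
  req#6 t=1s: DENY
  req#7 t=1s: DENY
  req#8 t=2s: ALLOW
  req#9 t=2s: ALLOW
  req#10 t=2s: DENY
  req#11 t=2s: DENY
  req#12 t=2s: DENY
  req#13 t=3s: ALLOW
  req#14 t=3s: ALLOW
  req#15 t=3s: DENY

Answer: AAAAADDAADDDAAD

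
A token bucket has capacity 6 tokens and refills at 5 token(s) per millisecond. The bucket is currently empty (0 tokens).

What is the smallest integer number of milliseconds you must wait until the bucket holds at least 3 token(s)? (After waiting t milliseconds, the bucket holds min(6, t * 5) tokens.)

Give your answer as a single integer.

Need t * 5 >= 3, so t >= 3/5.
Smallest integer t = ceil(3/5) = 1.

Answer: 1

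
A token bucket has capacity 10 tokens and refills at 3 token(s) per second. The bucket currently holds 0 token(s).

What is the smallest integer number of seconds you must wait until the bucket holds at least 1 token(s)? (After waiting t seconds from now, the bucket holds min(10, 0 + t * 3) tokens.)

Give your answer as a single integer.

Answer: 1

Derivation:
Need 0 + t * 3 >= 1, so t >= 1/3.
Smallest integer t = ceil(1/3) = 1.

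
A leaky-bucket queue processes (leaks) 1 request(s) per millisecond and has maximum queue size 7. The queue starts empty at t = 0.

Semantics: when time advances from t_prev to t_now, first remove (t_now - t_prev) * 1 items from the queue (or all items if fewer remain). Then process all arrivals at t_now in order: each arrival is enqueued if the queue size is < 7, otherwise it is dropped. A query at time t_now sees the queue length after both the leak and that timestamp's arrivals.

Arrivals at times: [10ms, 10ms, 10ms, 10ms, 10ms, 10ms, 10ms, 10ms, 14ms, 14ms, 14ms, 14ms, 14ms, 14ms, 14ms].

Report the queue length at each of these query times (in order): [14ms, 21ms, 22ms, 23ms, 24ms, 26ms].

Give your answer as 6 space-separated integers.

Queue lengths at query times:
  query t=14ms: backlog = 7
  query t=21ms: backlog = 0
  query t=22ms: backlog = 0
  query t=23ms: backlog = 0
  query t=24ms: backlog = 0
  query t=26ms: backlog = 0

Answer: 7 0 0 0 0 0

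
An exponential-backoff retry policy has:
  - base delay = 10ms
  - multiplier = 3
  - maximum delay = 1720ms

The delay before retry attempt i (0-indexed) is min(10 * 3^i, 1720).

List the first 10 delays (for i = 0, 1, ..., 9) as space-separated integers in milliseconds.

Answer: 10 30 90 270 810 1720 1720 1720 1720 1720

Derivation:
Computing each delay:
  i=0: min(10*3^0, 1720) = 10
  i=1: min(10*3^1, 1720) = 30
  i=2: min(10*3^2, 1720) = 90
  i=3: min(10*3^3, 1720) = 270
  i=4: min(10*3^4, 1720) = 810
  i=5: min(10*3^5, 1720) = 1720
  i=6: min(10*3^6, 1720) = 1720
  i=7: min(10*3^7, 1720) = 1720
  i=8: min(10*3^8, 1720) = 1720
  i=9: min(10*3^9, 1720) = 1720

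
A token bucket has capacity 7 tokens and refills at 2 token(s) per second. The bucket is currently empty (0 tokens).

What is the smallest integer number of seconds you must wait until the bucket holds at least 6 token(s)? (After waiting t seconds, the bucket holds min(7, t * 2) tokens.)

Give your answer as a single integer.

Answer: 3

Derivation:
Need t * 2 >= 6, so t >= 6/2.
Smallest integer t = ceil(6/2) = 3.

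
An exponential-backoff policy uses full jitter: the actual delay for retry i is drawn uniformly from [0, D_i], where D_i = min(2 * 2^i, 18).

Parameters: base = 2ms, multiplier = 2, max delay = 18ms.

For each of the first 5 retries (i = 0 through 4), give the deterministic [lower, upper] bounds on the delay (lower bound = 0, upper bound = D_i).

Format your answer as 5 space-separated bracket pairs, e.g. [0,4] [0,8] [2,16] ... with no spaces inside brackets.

Computing bounds per retry:
  i=0: D_i=min(2*2^0,18)=2, bounds=[0,2]
  i=1: D_i=min(2*2^1,18)=4, bounds=[0,4]
  i=2: D_i=min(2*2^2,18)=8, bounds=[0,8]
  i=3: D_i=min(2*2^3,18)=16, bounds=[0,16]
  i=4: D_i=min(2*2^4,18)=18, bounds=[0,18]

Answer: [0,2] [0,4] [0,8] [0,16] [0,18]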